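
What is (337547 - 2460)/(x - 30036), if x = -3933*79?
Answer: -335087/340743 ≈ -0.98340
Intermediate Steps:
x = -310707
(337547 - 2460)/(x - 30036) = (337547 - 2460)/(-310707 - 30036) = 335087/(-340743) = 335087*(-1/340743) = -335087/340743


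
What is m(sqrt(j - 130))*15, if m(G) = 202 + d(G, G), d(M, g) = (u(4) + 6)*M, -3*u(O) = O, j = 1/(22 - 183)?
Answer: 3030 + 10*I*sqrt(3369891)/23 ≈ 3030.0 + 798.14*I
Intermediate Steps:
j = -1/161 (j = 1/(-161) = -1/161 ≈ -0.0062112)
u(O) = -O/3
d(M, g) = 14*M/3 (d(M, g) = (-1/3*4 + 6)*M = (-4/3 + 6)*M = 14*M/3)
m(G) = 202 + 14*G/3
m(sqrt(j - 130))*15 = (202 + 14*sqrt(-1/161 - 130)/3)*15 = (202 + 14*sqrt(-20931/161)/3)*15 = (202 + 14*(I*sqrt(3369891)/161)/3)*15 = (202 + 2*I*sqrt(3369891)/69)*15 = 3030 + 10*I*sqrt(3369891)/23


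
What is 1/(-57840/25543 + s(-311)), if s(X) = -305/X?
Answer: -7943873/10197625 ≈ -0.77899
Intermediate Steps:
1/(-57840/25543 + s(-311)) = 1/(-57840/25543 - 305/(-311)) = 1/(-57840*1/25543 - 305*(-1/311)) = 1/(-57840/25543 + 305/311) = 1/(-10197625/7943873) = -7943873/10197625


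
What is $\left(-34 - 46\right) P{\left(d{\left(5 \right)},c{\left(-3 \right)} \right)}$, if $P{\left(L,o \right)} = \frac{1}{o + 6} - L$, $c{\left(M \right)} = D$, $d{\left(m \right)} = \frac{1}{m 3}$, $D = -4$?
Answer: $- \frac{104}{3} \approx -34.667$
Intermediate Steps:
$d{\left(m \right)} = \frac{1}{3 m}$
$c{\left(M \right)} = -4$
$P{\left(L,o \right)} = \frac{1}{6 + o} - L$
$\left(-34 - 46\right) P{\left(d{\left(5 \right)},c{\left(-3 \right)} \right)} = \left(-34 - 46\right) \frac{1 - 6 \frac{1}{3 \cdot 5} - \frac{1}{3 \cdot 5} \left(-4\right)}{6 - 4} = - 80 \frac{1 - 6 \cdot \frac{1}{3} \cdot \frac{1}{5} - \frac{1}{3} \cdot \frac{1}{5} \left(-4\right)}{2} = - 80 \frac{1 - \frac{2}{5} - \frac{1}{15} \left(-4\right)}{2} = - 80 \frac{1 - \frac{2}{5} + \frac{4}{15}}{2} = - 80 \cdot \frac{1}{2} \cdot \frac{13}{15} = \left(-80\right) \frac{13}{30} = - \frac{104}{3}$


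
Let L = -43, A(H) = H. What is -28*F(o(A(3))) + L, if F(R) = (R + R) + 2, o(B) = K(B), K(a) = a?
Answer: -267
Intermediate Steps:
o(B) = B
F(R) = 2 + 2*R (F(R) = 2*R + 2 = 2 + 2*R)
-28*F(o(A(3))) + L = -28*(2 + 2*3) - 43 = -28*(2 + 6) - 43 = -28*8 - 43 = -224 - 43 = -267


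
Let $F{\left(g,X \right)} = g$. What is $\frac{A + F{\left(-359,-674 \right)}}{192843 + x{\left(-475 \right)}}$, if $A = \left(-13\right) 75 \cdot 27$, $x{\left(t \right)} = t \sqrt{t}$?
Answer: $- \frac{1286455653}{9323898631} - \frac{15843625 i \sqrt{19}}{9323898631} \approx -0.13797 - 0.0074069 i$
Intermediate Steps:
$x{\left(t \right)} = t^{\frac{3}{2}}$
$A = -26325$ ($A = \left(-975\right) 27 = -26325$)
$\frac{A + F{\left(-359,-674 \right)}}{192843 + x{\left(-475 \right)}} = \frac{-26325 - 359}{192843 + \left(-475\right)^{\frac{3}{2}}} = - \frac{26684}{192843 - 2375 i \sqrt{19}}$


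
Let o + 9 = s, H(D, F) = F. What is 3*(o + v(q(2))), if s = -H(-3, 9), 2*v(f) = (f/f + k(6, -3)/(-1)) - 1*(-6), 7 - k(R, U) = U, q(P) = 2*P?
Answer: -117/2 ≈ -58.500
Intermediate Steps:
k(R, U) = 7 - U
v(f) = -3/2 (v(f) = ((f/f + (7 - 1*(-3))/(-1)) - 1*(-6))/2 = ((1 + (7 + 3)*(-1)) + 6)/2 = ((1 + 10*(-1)) + 6)/2 = ((1 - 10) + 6)/2 = (-9 + 6)/2 = (½)*(-3) = -3/2)
s = -9 (s = -1*9 = -9)
o = -18 (o = -9 - 9 = -18)
3*(o + v(q(2))) = 3*(-18 - 3/2) = 3*(-39/2) = -117/2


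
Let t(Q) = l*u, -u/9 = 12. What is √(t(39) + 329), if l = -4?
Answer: √761 ≈ 27.586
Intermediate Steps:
u = -108 (u = -9*12 = -108)
t(Q) = 432 (t(Q) = -4*(-108) = 432)
√(t(39) + 329) = √(432 + 329) = √761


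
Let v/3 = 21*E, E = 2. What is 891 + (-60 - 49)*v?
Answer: -12843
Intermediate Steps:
v = 126 (v = 3*(21*2) = 3*42 = 126)
891 + (-60 - 49)*v = 891 + (-60 - 49)*126 = 891 - 109*126 = 891 - 13734 = -12843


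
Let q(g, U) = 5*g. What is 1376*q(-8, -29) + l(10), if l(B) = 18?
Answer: -55022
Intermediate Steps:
1376*q(-8, -29) + l(10) = 1376*(5*(-8)) + 18 = 1376*(-40) + 18 = -55040 + 18 = -55022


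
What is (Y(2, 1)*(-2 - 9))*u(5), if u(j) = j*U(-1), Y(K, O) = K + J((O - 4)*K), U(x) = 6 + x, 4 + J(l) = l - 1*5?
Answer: 3575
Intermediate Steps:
J(l) = -9 + l (J(l) = -4 + (l - 1*5) = -4 + (l - 5) = -4 + (-5 + l) = -9 + l)
Y(K, O) = -9 + K + K*(-4 + O) (Y(K, O) = K + (-9 + (O - 4)*K) = K + (-9 + (-4 + O)*K) = K + (-9 + K*(-4 + O)) = -9 + K + K*(-4 + O))
u(j) = 5*j (u(j) = j*(6 - 1) = j*5 = 5*j)
(Y(2, 1)*(-2 - 9))*u(5) = ((-9 + 2 + 2*(-4 + 1))*(-2 - 9))*(5*5) = ((-9 + 2 + 2*(-3))*(-11))*25 = ((-9 + 2 - 6)*(-11))*25 = -13*(-11)*25 = 143*25 = 3575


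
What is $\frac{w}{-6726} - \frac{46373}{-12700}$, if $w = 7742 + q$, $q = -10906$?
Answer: $\frac{176043799}{42710100} \approx 4.1218$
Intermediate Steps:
$w = -3164$ ($w = 7742 - 10906 = -3164$)
$\frac{w}{-6726} - \frac{46373}{-12700} = - \frac{3164}{-6726} - \frac{46373}{-12700} = \left(-3164\right) \left(- \frac{1}{6726}\right) - - \frac{46373}{12700} = \frac{1582}{3363} + \frac{46373}{12700} = \frac{176043799}{42710100}$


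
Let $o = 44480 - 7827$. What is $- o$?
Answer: $-36653$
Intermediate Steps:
$o = 36653$ ($o = 44480 - 7827 = 36653$)
$- o = \left(-1\right) 36653 = -36653$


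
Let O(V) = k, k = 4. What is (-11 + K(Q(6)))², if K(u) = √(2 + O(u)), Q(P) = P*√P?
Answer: (11 - √6)² ≈ 73.111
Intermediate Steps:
O(V) = 4
Q(P) = P^(3/2)
K(u) = √6 (K(u) = √(2 + 4) = √6)
(-11 + K(Q(6)))² = (-11 + √6)²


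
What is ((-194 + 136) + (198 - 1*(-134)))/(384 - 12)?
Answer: 137/186 ≈ 0.73656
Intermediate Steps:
((-194 + 136) + (198 - 1*(-134)))/(384 - 12) = (-58 + (198 + 134))/372 = (-58 + 332)*(1/372) = 274*(1/372) = 137/186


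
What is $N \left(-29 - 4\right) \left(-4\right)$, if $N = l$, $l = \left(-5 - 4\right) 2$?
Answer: $-2376$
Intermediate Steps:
$l = -18$ ($l = \left(-9\right) 2 = -18$)
$N = -18$
$N \left(-29 - 4\right) \left(-4\right) = - 18 \left(-29 - 4\right) \left(-4\right) = \left(-18\right) \left(-33\right) \left(-4\right) = 594 \left(-4\right) = -2376$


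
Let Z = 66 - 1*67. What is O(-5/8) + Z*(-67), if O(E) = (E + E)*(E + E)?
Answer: 1097/16 ≈ 68.563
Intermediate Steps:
O(E) = 4*E**2 (O(E) = (2*E)*(2*E) = 4*E**2)
Z = -1 (Z = 66 - 67 = -1)
O(-5/8) + Z*(-67) = 4*(-5/8)**2 - 1*(-67) = 4*(-5*1/8)**2 + 67 = 4*(-5/8)**2 + 67 = 4*(25/64) + 67 = 25/16 + 67 = 1097/16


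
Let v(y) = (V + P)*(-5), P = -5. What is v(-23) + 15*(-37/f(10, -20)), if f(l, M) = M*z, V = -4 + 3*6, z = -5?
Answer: -1011/20 ≈ -50.550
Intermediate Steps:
V = 14 (V = -4 + 18 = 14)
f(l, M) = -5*M (f(l, M) = M*(-5) = -5*M)
v(y) = -45 (v(y) = (14 - 5)*(-5) = 9*(-5) = -45)
v(-23) + 15*(-37/f(10, -20)) = -45 + 15*(-37/((-5*(-20)))) = -45 + 15*(-37/100) = -45 - 111/20 = -1011/20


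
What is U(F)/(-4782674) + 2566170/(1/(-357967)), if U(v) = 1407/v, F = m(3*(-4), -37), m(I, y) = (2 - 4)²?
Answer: -17573537242847468847/19130696 ≈ -9.1860e+11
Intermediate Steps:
m(I, y) = 4 (m(I, y) = (-2)² = 4)
F = 4
U(F)/(-4782674) + 2566170/(1/(-357967)) = (1407/4)/(-4782674) + 2566170/(1/(-357967)) = (1407*(¼))*(-1/4782674) + 2566170/(-1/357967) = (1407/4)*(-1/4782674) + 2566170*(-357967) = -1407/19130696 - 918604176390 = -17573537242847468847/19130696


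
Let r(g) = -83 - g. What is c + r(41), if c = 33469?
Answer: 33345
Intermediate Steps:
c + r(41) = 33469 + (-83 - 1*41) = 33469 + (-83 - 41) = 33469 - 124 = 33345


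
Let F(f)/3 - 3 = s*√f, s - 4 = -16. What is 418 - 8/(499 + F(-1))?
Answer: 3387763/8105 - 9*I/8105 ≈ 417.98 - 0.0011104*I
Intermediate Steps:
s = -12 (s = 4 - 16 = -12)
F(f) = 9 - 36*√f (F(f) = 9 + 3*(-12*√f) = 9 - 36*√f)
418 - 8/(499 + F(-1)) = 418 - 8/(499 + (9 - 36*I)) = 418 - 8*(508 + 36*I)/259360 = 418 - (508 + 36*I)/32420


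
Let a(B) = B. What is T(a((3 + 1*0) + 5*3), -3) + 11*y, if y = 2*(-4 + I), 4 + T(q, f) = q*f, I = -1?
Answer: -168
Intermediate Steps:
T(q, f) = -4 + f*q (T(q, f) = -4 + q*f = -4 + f*q)
y = -10 (y = 2*(-4 - 1) = 2*(-5) = -10)
T(a((3 + 1*0) + 5*3), -3) + 11*y = (-4 - 3*((3 + 1*0) + 5*3)) + 11*(-10) = (-4 - 3*((3 + 0) + 15)) - 110 = (-4 - 3*(3 + 15)) - 110 = (-4 - 3*18) - 110 = (-4 - 54) - 110 = -58 - 110 = -168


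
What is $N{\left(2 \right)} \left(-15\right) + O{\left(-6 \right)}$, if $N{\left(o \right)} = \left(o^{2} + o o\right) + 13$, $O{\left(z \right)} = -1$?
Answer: $-316$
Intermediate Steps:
$N{\left(o \right)} = 13 + 2 o^{2}$ ($N{\left(o \right)} = \left(o^{2} + o^{2}\right) + 13 = 2 o^{2} + 13 = 13 + 2 o^{2}$)
$N{\left(2 \right)} \left(-15\right) + O{\left(-6 \right)} = \left(13 + 2 \cdot 2^{2}\right) \left(-15\right) - 1 = \left(13 + 2 \cdot 4\right) \left(-15\right) - 1 = \left(13 + 8\right) \left(-15\right) - 1 = 21 \left(-15\right) - 1 = -315 - 1 = -316$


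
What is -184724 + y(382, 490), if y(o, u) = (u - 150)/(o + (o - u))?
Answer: -25307018/137 ≈ -1.8472e+5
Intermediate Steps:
y(o, u) = (-150 + u)/(-u + 2*o)
-184724 + y(382, 490) = -184724 + (-150 + 490)/(-1*490 + 2*382) = -184724 + 340/(-490 + 764) = -184724 + 340/274 = -184724 + (1/274)*340 = -184724 + 170/137 = -25307018/137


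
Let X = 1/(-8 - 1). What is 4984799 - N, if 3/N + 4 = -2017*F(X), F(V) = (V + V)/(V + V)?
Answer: 10074278782/2021 ≈ 4.9848e+6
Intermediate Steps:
X = -⅑ (X = 1/(-9) = -⅑ ≈ -0.11111)
F(V) = 1 (F(V) = (2*V)/((2*V)) = (2*V)*(1/(2*V)) = 1)
N = -3/2021 (N = 3/(-4 - 2017*1) = 3/(-4 - 2017) = 3/(-2021) = 3*(-1/2021) = -3/2021 ≈ -0.0014844)
4984799 - N = 4984799 - 1*(-3/2021) = 4984799 + 3/2021 = 10074278782/2021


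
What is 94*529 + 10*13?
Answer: 49856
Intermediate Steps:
94*529 + 10*13 = 49726 + 130 = 49856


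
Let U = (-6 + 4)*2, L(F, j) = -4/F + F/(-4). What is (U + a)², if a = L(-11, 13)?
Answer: 1521/1936 ≈ 0.78564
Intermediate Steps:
L(F, j) = -4/F - F/4 (L(F, j) = -4/F + F*(-¼) = -4/F - F/4)
a = 137/44 (a = -4/(-11) - ¼*(-11) = -4*(-1/11) + 11/4 = 4/11 + 11/4 = 137/44 ≈ 3.1136)
U = -4 (U = -2*2 = -4)
(U + a)² = (-4 + 137/44)² = (-39/44)² = 1521/1936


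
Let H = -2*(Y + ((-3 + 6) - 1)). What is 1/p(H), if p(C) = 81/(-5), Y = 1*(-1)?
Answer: -5/81 ≈ -0.061728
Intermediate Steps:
Y = -1
H = -2 (H = -2*(-1 + ((-3 + 6) - 1)) = -2*(-1 + (3 - 1)) = -2*(-1 + 2) = -2*1 = -2)
p(C) = -81/5 (p(C) = 81*(-⅕) = -81/5)
1/p(H) = 1/(-81/5) = -5/81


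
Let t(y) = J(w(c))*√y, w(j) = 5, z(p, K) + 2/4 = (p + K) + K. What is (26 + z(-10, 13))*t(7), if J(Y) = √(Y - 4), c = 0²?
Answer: 83*√7/2 ≈ 109.80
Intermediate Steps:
z(p, K) = -½ + p + 2*K (z(p, K) = -½ + ((p + K) + K) = -½ + ((K + p) + K) = -½ + (p + 2*K) = -½ + p + 2*K)
c = 0
J(Y) = √(-4 + Y)
t(y) = √y (t(y) = √(-4 + 5)*√y = √1*√y = 1*√y = √y)
(26 + z(-10, 13))*t(7) = (26 + (-½ - 10 + 2*13))*√7 = (26 + (-½ - 10 + 26))*√7 = (26 + 31/2)*√7 = 83*√7/2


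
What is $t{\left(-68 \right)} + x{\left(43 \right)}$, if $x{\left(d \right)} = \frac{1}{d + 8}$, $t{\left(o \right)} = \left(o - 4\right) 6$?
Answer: $- \frac{22031}{51} \approx -431.98$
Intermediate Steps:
$t{\left(o \right)} = -24 + 6 o$ ($t{\left(o \right)} = \left(-4 + o\right) 6 = -24 + 6 o$)
$x{\left(d \right)} = \frac{1}{8 + d}$
$t{\left(-68 \right)} + x{\left(43 \right)} = \left(-24 + 6 \left(-68\right)\right) + \frac{1}{8 + 43} = \left(-24 - 408\right) + \frac{1}{51} = -432 + \frac{1}{51} = - \frac{22031}{51}$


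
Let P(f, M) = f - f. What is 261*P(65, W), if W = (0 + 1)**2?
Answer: 0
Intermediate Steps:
W = 1 (W = 1**2 = 1)
P(f, M) = 0
261*P(65, W) = 261*0 = 0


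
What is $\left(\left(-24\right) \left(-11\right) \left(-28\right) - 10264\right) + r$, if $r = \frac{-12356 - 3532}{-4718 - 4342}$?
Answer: $- \frac{13328956}{755} \approx -17654.0$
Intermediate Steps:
$r = \frac{1324}{755}$ ($r = - \frac{15888}{-9060} = \left(-15888\right) \left(- \frac{1}{9060}\right) = \frac{1324}{755} \approx 1.7536$)
$\left(\left(-24\right) \left(-11\right) \left(-28\right) - 10264\right) + r = \left(\left(-24\right) \left(-11\right) \left(-28\right) - 10264\right) + \frac{1324}{755} = \left(264 \left(-28\right) - 10264\right) + \frac{1324}{755} = \left(-7392 - 10264\right) + \frac{1324}{755} = -17656 + \frac{1324}{755} = - \frac{13328956}{755}$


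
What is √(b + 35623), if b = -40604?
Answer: I*√4981 ≈ 70.576*I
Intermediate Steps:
√(b + 35623) = √(-40604 + 35623) = √(-4981) = I*√4981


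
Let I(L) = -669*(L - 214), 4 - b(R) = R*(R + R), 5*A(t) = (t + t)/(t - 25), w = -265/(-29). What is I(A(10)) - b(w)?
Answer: 603448632/4205 ≈ 1.4351e+5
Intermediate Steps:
w = 265/29 (w = -265*(-1/29) = 265/29 ≈ 9.1379)
A(t) = 2*t/(5*(-25 + t)) (A(t) = ((t + t)/(t - 25))/5 = ((2*t)/(-25 + t))/5 = (2*t/(-25 + t))/5 = 2*t/(5*(-25 + t)))
b(R) = 4 - 2*R² (b(R) = 4 - R*(R + R) = 4 - R*2*R = 4 - 2*R²)
I(L) = 143166 - 669*L (I(L) = -669*(-214 + L) = 143166 - 669*L)
I(A(10)) - b(w) = (143166 - 1338*10/(5*(-25 + 10))) - (4 - 2*(265/29)²) = (143166 - 1338*10/(5*(-15))) - (4 - 2*70225/841) = (143166 - 1338*10*(-1)/(5*15)) - (4 - 140450/841) = (143166 - 669*(-4/15)) - 1*(-137086/841) = (143166 + 892/5) + 137086/841 = 716722/5 + 137086/841 = 603448632/4205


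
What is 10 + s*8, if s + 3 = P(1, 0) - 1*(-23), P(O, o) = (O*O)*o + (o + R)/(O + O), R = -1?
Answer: 166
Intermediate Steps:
P(O, o) = o*O² + (-1 + o)/(2*O) (P(O, o) = (O*O)*o + (o - 1)/(O + O) = O²*o + (-1 + o)/((2*O)) = o*O² + (-1 + o)*(1/(2*O)) = o*O² + (-1 + o)/(2*O))
s = 39/2 (s = -3 + ((½)*(-1 + 0 + 2*0*1³)/1 - 1*(-23)) = -3 + ((½)*1*(-1 + 0 + 2*0*1) + 23) = -3 + ((½)*1*(-1 + 0 + 0) + 23) = -3 + ((½)*1*(-1) + 23) = -3 + (-½ + 23) = -3 + 45/2 = 39/2 ≈ 19.500)
10 + s*8 = 10 + (39/2)*8 = 10 + 156 = 166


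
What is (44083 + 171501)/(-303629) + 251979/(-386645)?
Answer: -22837515353/16770947815 ≈ -1.3617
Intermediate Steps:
(44083 + 171501)/(-303629) + 251979/(-386645) = 215584*(-1/303629) + 251979*(-1/386645) = -215584/303629 - 35997/55235 = -22837515353/16770947815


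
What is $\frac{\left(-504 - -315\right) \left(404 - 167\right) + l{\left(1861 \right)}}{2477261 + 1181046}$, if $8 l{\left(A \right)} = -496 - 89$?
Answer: $- \frac{358929}{29266456} \approx -0.012264$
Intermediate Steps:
$l{\left(A \right)} = - \frac{585}{8}$ ($l{\left(A \right)} = \frac{-496 - 89}{8} = \frac{1}{8} \left(-585\right) = - \frac{585}{8}$)
$\frac{\left(-504 - -315\right) \left(404 - 167\right) + l{\left(1861 \right)}}{2477261 + 1181046} = \frac{\left(-504 - -315\right) \left(404 - 167\right) - \frac{585}{8}}{2477261 + 1181046} = \frac{\left(-504 + 315\right) 237 - \frac{585}{8}}{3658307} = \left(\left(-189\right) 237 - \frac{585}{8}\right) \frac{1}{3658307} = \left(-44793 - \frac{585}{8}\right) \frac{1}{3658307} = \left(- \frac{358929}{8}\right) \frac{1}{3658307} = - \frac{358929}{29266456}$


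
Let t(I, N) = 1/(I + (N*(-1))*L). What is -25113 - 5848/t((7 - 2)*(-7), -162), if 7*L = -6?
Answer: 6941225/7 ≈ 9.9160e+5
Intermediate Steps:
L = -6/7 (L = (⅐)*(-6) = -6/7 ≈ -0.85714)
t(I, N) = 1/(I + 6*N/7) (t(I, N) = 1/(I + (N*(-1))*(-6/7)) = 1/(I - N*(-6/7)) = 1/(I + 6*N/7))
-25113 - 5848/t((7 - 2)*(-7), -162) = -25113 - 5848/(7/(6*(-162) + 7*((7 - 2)*(-7)))) = -25113 - 5848/(7/(-972 + 7*(5*(-7)))) = -25113 - 5848/(7/(-972 + 7*(-35))) = -25113 - 5848/(7/(-972 - 245)) = -25113 - 5848/(7/(-1217)) = -25113 - 5848/(7*(-1/1217)) = -25113 - 5848/(-7/1217) = -25113 - 5848*(-1217)/7 = -25113 - 1*(-7117016/7) = -25113 + 7117016/7 = 6941225/7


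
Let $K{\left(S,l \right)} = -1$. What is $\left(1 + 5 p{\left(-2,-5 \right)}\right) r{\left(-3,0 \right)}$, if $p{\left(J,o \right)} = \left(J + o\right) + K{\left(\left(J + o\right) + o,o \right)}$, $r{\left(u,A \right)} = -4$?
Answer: $156$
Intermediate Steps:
$p{\left(J,o \right)} = -1 + J + o$ ($p{\left(J,o \right)} = \left(J + o\right) - 1 = -1 + J + o$)
$\left(1 + 5 p{\left(-2,-5 \right)}\right) r{\left(-3,0 \right)} = \left(1 + 5 \left(-1 - 2 - 5\right)\right) \left(-4\right) = \left(1 + 5 \left(-8\right)\right) \left(-4\right) = \left(1 - 40\right) \left(-4\right) = \left(-39\right) \left(-4\right) = 156$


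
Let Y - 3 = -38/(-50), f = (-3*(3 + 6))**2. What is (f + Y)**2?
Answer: 335585761/625 ≈ 5.3694e+5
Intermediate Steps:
f = 729 (f = (-3*9)**2 = (-27)**2 = 729)
Y = 94/25 (Y = 3 - 38/(-50) = 3 - 38*(-1/50) = 3 + 19/25 = 94/25 ≈ 3.7600)
(f + Y)**2 = (729 + 94/25)**2 = (18319/25)**2 = 335585761/625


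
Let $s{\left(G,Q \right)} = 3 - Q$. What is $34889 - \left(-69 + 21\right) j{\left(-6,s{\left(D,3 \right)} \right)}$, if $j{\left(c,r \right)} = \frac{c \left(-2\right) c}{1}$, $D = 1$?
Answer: $31433$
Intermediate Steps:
$j{\left(c,r \right)} = - 2 c^{2}$ ($j{\left(c,r \right)} = - 2 c c 1 = - 2 c^{2} \cdot 1 = - 2 c^{2}$)
$34889 - \left(-69 + 21\right) j{\left(-6,s{\left(D,3 \right)} \right)} = 34889 - \left(-69 + 21\right) \left(- 2 \left(-6\right)^{2}\right) = 34889 - - 48 \left(\left(-2\right) 36\right) = 34889 - \left(-48\right) \left(-72\right) = 34889 - 3456 = 31433$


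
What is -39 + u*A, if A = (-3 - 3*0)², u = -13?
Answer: -156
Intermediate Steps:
A = 9 (A = (-3 + 0)² = (-3)² = 9)
-39 + u*A = -39 - 13*9 = -39 - 117 = -156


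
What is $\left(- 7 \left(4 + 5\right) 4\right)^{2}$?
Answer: $63504$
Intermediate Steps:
$\left(- 7 \left(4 + 5\right) 4\right)^{2} = \left(\left(-7\right) 9 \cdot 4\right)^{2} = \left(\left(-63\right) 4\right)^{2} = \left(-252\right)^{2} = 63504$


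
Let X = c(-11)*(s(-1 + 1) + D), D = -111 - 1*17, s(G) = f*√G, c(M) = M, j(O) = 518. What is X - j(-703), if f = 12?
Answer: 890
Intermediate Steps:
s(G) = 12*√G
D = -128 (D = -111 - 17 = -128)
X = 1408 (X = -11*(12*√(-1 + 1) - 128) = -11*(12*√0 - 128) = -11*(12*0 - 128) = -11*(0 - 128) = -11*(-128) = 1408)
X - j(-703) = 1408 - 1*518 = 1408 - 518 = 890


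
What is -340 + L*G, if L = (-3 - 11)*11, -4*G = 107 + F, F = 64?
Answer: 12487/2 ≈ 6243.5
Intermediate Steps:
G = -171/4 (G = -(107 + 64)/4 = -1/4*171 = -171/4 ≈ -42.750)
L = -154 (L = -14*11 = -154)
-340 + L*G = -340 - 154*(-171/4) = -340 + 13167/2 = 12487/2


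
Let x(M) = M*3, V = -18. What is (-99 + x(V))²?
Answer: 23409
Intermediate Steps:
x(M) = 3*M
(-99 + x(V))² = (-99 + 3*(-18))² = (-99 - 54)² = (-153)² = 23409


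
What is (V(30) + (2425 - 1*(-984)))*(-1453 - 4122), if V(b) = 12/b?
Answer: -19007405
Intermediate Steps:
(V(30) + (2425 - 1*(-984)))*(-1453 - 4122) = (12/30 + (2425 - 1*(-984)))*(-1453 - 4122) = (12*(1/30) + (2425 + 984))*(-5575) = (2/5 + 3409)*(-5575) = (17047/5)*(-5575) = -19007405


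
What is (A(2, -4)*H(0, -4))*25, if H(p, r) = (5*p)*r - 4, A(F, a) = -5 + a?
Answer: 900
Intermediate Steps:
H(p, r) = -4 + 5*p*r (H(p, r) = 5*p*r - 4 = -4 + 5*p*r)
(A(2, -4)*H(0, -4))*25 = ((-5 - 4)*(-4 + 5*0*(-4)))*25 = -9*(-4 + 0)*25 = -9*(-4)*25 = 36*25 = 900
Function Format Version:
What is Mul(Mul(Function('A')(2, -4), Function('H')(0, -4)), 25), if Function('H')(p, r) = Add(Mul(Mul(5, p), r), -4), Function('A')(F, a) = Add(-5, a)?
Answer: 900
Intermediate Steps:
Function('H')(p, r) = Add(-4, Mul(5, p, r)) (Function('H')(p, r) = Add(Mul(5, p, r), -4) = Add(-4, Mul(5, p, r)))
Mul(Mul(Function('A')(2, -4), Function('H')(0, -4)), 25) = Mul(Mul(Add(-5, -4), Add(-4, Mul(5, 0, -4))), 25) = Mul(Mul(-9, Add(-4, 0)), 25) = Mul(Mul(-9, -4), 25) = Mul(36, 25) = 900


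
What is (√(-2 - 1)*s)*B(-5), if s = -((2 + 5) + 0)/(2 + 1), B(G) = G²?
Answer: -175*I*√3/3 ≈ -101.04*I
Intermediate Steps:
s = -7/3 (s = -(7 + 0)/3 = -7/3 ≈ -2.3333)
(√(-2 - 1)*s)*B(-5) = (√(-2 - 1)*(-7/3))*(-5)² = (√(-3)*(-7/3))*25 = ((I*√3)*(-7/3))*25 = -7*I*√3/3*25 = -175*I*√3/3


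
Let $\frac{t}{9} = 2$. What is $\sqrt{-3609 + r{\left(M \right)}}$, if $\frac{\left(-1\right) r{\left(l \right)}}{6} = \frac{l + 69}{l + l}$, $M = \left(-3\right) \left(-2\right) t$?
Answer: $\frac{i \sqrt{130101}}{6} \approx 60.116 i$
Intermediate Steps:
$t = 18$ ($t = 9 \cdot 2 = 18$)
$M = 108$ ($M = \left(-3\right) \left(-2\right) 18 = 6 \cdot 18 = 108$)
$r{\left(l \right)} = - \frac{3 \left(69 + l\right)}{l}$ ($r{\left(l \right)} = - 6 \frac{l + 69}{l + l} = - 6 \frac{69 + l}{2 l} = - \frac{3 \left(69 + l\right)}{l}$)
$\sqrt{-3609 + r{\left(M \right)}} = \sqrt{-3609 - \left(3 + \frac{207}{108}\right)} = \sqrt{-3609 - \frac{59}{12}} = \sqrt{- \frac{43367}{12}} = \frac{i \sqrt{130101}}{6}$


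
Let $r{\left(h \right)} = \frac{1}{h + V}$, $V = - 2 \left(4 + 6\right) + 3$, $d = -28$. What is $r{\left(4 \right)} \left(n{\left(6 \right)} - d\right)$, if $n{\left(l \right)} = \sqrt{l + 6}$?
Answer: $- \frac{28}{13} - \frac{2 \sqrt{3}}{13} \approx -2.4203$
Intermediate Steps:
$n{\left(l \right)} = \sqrt{6 + l}$
$V = -17$ ($V = \left(-2\right) 10 + 3 = -20 + 3 = -17$)
$r{\left(h \right)} = \frac{1}{-17 + h}$ ($r{\left(h \right)} = \frac{1}{h - 17} = \frac{1}{-17 + h}$)
$r{\left(4 \right)} \left(n{\left(6 \right)} - d\right) = \frac{\sqrt{6 + 6} - -28}{-17 + 4} = \frac{\sqrt{12} + 28}{-13} = - \frac{2 \sqrt{3} + 28}{13} = - \frac{28 + 2 \sqrt{3}}{13} = - \frac{28}{13} - \frac{2 \sqrt{3}}{13}$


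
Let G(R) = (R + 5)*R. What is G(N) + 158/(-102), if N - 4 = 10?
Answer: 13487/51 ≈ 264.45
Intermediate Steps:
N = 14 (N = 4 + 10 = 14)
G(R) = R*(5 + R) (G(R) = (5 + R)*R = R*(5 + R))
G(N) + 158/(-102) = 14*(5 + 14) + 158/(-102) = 14*19 + 158*(-1/102) = 266 - 79/51 = 13487/51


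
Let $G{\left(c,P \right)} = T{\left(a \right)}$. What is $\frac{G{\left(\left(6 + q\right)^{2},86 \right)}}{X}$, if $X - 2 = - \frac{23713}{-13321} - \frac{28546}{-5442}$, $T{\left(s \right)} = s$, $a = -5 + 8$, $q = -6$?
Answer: $\frac{108739323}{327146588} \approx 0.33239$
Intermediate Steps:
$a = 3$
$G{\left(c,P \right)} = 3$
$X = \frac{327146588}{36246441}$ ($X = 2 - \left(- \frac{23713}{13321} - \frac{14273}{2721}\right) = 2 - - \frac{254653706}{36246441} = 2 + \left(\frac{23713}{13321} + \frac{14273}{2721}\right) = 2 + \frac{254653706}{36246441} = \frac{327146588}{36246441} \approx 9.0256$)
$\frac{G{\left(\left(6 + q\right)^{2},86 \right)}}{X} = \frac{3}{\frac{327146588}{36246441}} = 3 \cdot \frac{36246441}{327146588} = \frac{108739323}{327146588}$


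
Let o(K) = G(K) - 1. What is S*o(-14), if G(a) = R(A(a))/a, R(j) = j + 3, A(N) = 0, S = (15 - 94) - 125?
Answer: 1734/7 ≈ 247.71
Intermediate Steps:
S = -204 (S = -79 - 125 = -204)
R(j) = 3 + j
G(a) = 3/a (G(a) = (3 + 0)/a = 3/a)
o(K) = -1 + 3/K (o(K) = 3/K - 1 = -1 + 3/K)
S*o(-14) = -204*(3 - 1*(-14))/(-14) = -(-102)*(3 + 14)/7 = -(-102)*17/7 = -204*(-17/14) = 1734/7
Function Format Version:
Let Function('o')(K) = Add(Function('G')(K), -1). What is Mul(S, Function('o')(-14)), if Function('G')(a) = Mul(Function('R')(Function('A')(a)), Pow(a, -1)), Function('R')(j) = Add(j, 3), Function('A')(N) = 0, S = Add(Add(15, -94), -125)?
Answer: Rational(1734, 7) ≈ 247.71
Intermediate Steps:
S = -204 (S = Add(-79, -125) = -204)
Function('R')(j) = Add(3, j)
Function('G')(a) = Mul(3, Pow(a, -1)) (Function('G')(a) = Mul(Add(3, 0), Pow(a, -1)) = Mul(3, Pow(a, -1)))
Function('o')(K) = Add(-1, Mul(3, Pow(K, -1))) (Function('o')(K) = Add(Mul(3, Pow(K, -1)), -1) = Add(-1, Mul(3, Pow(K, -1))))
Mul(S, Function('o')(-14)) = Mul(-204, Mul(Pow(-14, -1), Add(3, Mul(-1, -14)))) = Mul(-204, Mul(Rational(-1, 14), Add(3, 14))) = Mul(-204, Mul(Rational(-1, 14), 17)) = Mul(-204, Rational(-17, 14)) = Rational(1734, 7)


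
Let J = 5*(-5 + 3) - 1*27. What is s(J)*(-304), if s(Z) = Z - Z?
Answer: 0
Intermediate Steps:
J = -37 (J = 5*(-2) - 27 = -10 - 27 = -37)
s(Z) = 0
s(J)*(-304) = 0*(-304) = 0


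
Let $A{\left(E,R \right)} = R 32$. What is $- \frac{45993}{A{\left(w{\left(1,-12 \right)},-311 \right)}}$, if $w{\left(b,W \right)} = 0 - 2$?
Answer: $\frac{45993}{9952} \approx 4.6215$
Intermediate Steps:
$w{\left(b,W \right)} = -2$ ($w{\left(b,W \right)} = 0 - 2 = -2$)
$A{\left(E,R \right)} = 32 R$
$- \frac{45993}{A{\left(w{\left(1,-12 \right)},-311 \right)}} = - \frac{45993}{32 \left(-311\right)} = - \frac{45993}{-9952} = \left(-45993\right) \left(- \frac{1}{9952}\right) = \frac{45993}{9952}$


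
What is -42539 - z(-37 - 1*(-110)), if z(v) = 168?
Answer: -42707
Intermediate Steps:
-42539 - z(-37 - 1*(-110)) = -42539 - 1*168 = -42539 - 168 = -42707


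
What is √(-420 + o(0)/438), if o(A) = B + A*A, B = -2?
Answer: I*√20143839/219 ≈ 20.494*I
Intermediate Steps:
o(A) = -2 + A² (o(A) = -2 + A*A = -2 + A²)
√(-420 + o(0)/438) = √(-420 + (-2 + 0²)/438) = √(-420 + (-2 + 0)*(1/438)) = √(-420 - 2*1/438) = √(-420 - 1/219) = √(-91981/219) = I*√20143839/219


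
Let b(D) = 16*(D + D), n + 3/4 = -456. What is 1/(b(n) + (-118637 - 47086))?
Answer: -1/180339 ≈ -5.5451e-6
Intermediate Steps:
n = -1827/4 (n = -3/4 - 456 = -1827/4 ≈ -456.75)
b(D) = 32*D (b(D) = 16*(2*D) = 32*D)
1/(b(n) + (-118637 - 47086)) = 1/(32*(-1827/4) + (-118637 - 47086)) = 1/(-14616 - 165723) = 1/(-180339) = -1/180339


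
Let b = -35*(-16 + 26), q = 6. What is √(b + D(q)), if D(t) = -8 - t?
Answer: 2*I*√91 ≈ 19.079*I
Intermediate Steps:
b = -350 (b = -35*10 = -350)
√(b + D(q)) = √(-350 + (-8 - 1*6)) = √(-350 + (-8 - 6)) = √(-350 - 14) = √(-364) = 2*I*√91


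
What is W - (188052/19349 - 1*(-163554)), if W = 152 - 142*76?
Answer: -3370667758/19349 ≈ -1.7420e+5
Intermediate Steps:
W = -10640 (W = 152 - 10792 = -10640)
W - (188052/19349 - 1*(-163554)) = -10640 - (188052/19349 - 1*(-163554)) = -10640 - (188052*(1/19349) + 163554) = -10640 - (188052/19349 + 163554) = -10640 - 1*3164794398/19349 = -10640 - 3164794398/19349 = -3370667758/19349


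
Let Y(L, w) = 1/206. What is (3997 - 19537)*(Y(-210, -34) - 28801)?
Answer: 46099448850/103 ≈ 4.4757e+8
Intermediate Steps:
Y(L, w) = 1/206
(3997 - 19537)*(Y(-210, -34) - 28801) = (3997 - 19537)*(1/206 - 28801) = -15540*(-5933005/206) = 46099448850/103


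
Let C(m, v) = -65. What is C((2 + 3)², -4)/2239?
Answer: -65/2239 ≈ -0.029031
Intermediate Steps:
C((2 + 3)², -4)/2239 = -65/2239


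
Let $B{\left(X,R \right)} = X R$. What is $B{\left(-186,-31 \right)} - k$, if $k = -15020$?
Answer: $20786$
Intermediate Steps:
$B{\left(X,R \right)} = R X$
$B{\left(-186,-31 \right)} - k = \left(-31\right) \left(-186\right) - -15020 = 5766 + 15020 = 20786$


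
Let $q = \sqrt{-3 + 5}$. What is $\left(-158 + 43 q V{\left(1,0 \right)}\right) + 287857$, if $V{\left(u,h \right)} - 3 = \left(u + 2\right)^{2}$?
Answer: $287699 + 516 \sqrt{2} \approx 2.8843 \cdot 10^{5}$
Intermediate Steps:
$q = \sqrt{2} \approx 1.4142$
$V{\left(u,h \right)} = 3 + \left(2 + u\right)^{2}$ ($V{\left(u,h \right)} = 3 + \left(u + 2\right)^{2} = 3 + \left(2 + u\right)^{2}$)
$\left(-158 + 43 q V{\left(1,0 \right)}\right) + 287857 = \left(-158 + 43 \sqrt{2} \left(3 + \left(2 + 1\right)^{2}\right)\right) + 287857 = \left(-158 + 43 \sqrt{2} \left(3 + 3^{2}\right)\right) + 287857 = \left(-158 + 43 \sqrt{2} \left(3 + 9\right)\right) + 287857 = \left(-158 + 43 \sqrt{2} \cdot 12\right) + 287857 = \left(-158 + 43 \cdot 12 \sqrt{2}\right) + 287857 = \left(-158 + 516 \sqrt{2}\right) + 287857 = 287699 + 516 \sqrt{2}$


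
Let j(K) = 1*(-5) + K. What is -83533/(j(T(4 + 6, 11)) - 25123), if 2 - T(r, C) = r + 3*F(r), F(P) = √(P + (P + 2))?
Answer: 1049842744/315909149 - 250599*√22/631818298 ≈ 3.3214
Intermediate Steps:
F(P) = √(2 + 2*P) (F(P) = √(P + (2 + P)) = √(2 + 2*P))
T(r, C) = 2 - r - 3*√(2 + 2*r) (T(r, C) = 2 - (r + 3*√(2 + 2*r)) = 2 + (-r - 3*√(2 + 2*r)) = 2 - r - 3*√(2 + 2*r))
j(K) = -5 + K
-83533/(j(T(4 + 6, 11)) - 25123) = -83533/((-5 + (2 - (4 + 6) - 3*√(2 + 2*(4 + 6)))) - 25123) = -83533/((-5 + (2 - 1*10 - 3*√(2 + 2*10))) - 25123) = -83533/((-5 + (2 - 10 - 3*√(2 + 20))) - 25123) = -83533/((-5 + (2 - 10 - 3*√22)) - 25123) = -83533/((-5 + (-8 - 3*√22)) - 25123) = -83533/((-13 - 3*√22) - 25123) = -83533/(-25136 - 3*√22)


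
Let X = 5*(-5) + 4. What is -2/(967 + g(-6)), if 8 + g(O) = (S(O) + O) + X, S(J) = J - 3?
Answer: -2/923 ≈ -0.0021668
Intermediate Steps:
X = -21 (X = -25 + 4 = -21)
S(J) = -3 + J
g(O) = -32 + 2*O (g(O) = -8 + (((-3 + O) + O) - 21) = -8 + ((-3 + 2*O) - 21) = -8 + (-24 + 2*O) = -32 + 2*O)
-2/(967 + g(-6)) = -2/(967 + (-32 + 2*(-6))) = -2/(967 + (-32 - 12)) = -2/(967 - 44) = -2/923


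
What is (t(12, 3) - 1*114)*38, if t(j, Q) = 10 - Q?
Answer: -4066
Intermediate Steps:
(t(12, 3) - 1*114)*38 = ((10 - 1*3) - 1*114)*38 = ((10 - 3) - 114)*38 = (7 - 114)*38 = -107*38 = -4066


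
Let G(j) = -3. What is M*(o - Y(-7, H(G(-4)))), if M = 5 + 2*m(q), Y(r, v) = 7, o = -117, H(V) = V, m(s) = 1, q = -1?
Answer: -868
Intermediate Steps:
M = 7 (M = 5 + 2*1 = 5 + 2 = 7)
M*(o - Y(-7, H(G(-4)))) = 7*(-117 - 1*7) = 7*(-117 - 7) = 7*(-124) = -868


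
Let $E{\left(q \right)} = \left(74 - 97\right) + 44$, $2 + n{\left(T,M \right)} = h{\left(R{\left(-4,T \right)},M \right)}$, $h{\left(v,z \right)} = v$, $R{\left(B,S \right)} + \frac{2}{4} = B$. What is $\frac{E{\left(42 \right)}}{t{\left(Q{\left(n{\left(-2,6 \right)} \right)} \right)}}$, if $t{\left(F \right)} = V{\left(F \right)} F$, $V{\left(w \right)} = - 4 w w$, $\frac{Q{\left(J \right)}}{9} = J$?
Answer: $\frac{14}{533871} \approx 2.6224 \cdot 10^{-5}$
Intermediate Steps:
$R{\left(B,S \right)} = - \frac{1}{2} + B$
$n{\left(T,M \right)} = - \frac{13}{2}$ ($n{\left(T,M \right)} = -2 - \frac{9}{2} = - \frac{13}{2}$)
$Q{\left(J \right)} = 9 J$
$E{\left(q \right)} = 21$ ($E{\left(q \right)} = -23 + 44 = 21$)
$V{\left(w \right)} = - 4 w^{2}$
$t{\left(F \right)} = - 4 F^{3}$ ($t{\left(F \right)} = - 4 F^{2} F = - 4 F^{3}$)
$\frac{E{\left(42 \right)}}{t{\left(Q{\left(n{\left(-2,6 \right)} \right)} \right)}} = \frac{21}{\left(-4\right) \left(9 \left(- \frac{13}{2}\right)\right)^{3}} = \frac{21}{\left(-4\right) \left(- \frac{117}{2}\right)^{3}} = \frac{21}{\left(-4\right) \left(- \frac{1601613}{8}\right)} = \frac{21}{\frac{1601613}{2}} = 21 \cdot \frac{2}{1601613} = \frac{14}{533871}$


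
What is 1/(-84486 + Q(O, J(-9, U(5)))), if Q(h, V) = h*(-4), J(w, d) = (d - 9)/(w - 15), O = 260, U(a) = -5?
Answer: -1/85526 ≈ -1.1692e-5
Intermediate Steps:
J(w, d) = (-9 + d)/(-15 + w)
Q(h, V) = -4*h
1/(-84486 + Q(O, J(-9, U(5)))) = 1/(-84486 - 4*260) = 1/(-84486 - 1040) = 1/(-85526) = -1/85526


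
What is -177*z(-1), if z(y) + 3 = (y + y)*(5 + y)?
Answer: 1947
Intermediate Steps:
z(y) = -3 + 2*y*(5 + y) (z(y) = -3 + (y + y)*(5 + y) = -3 + (2*y)*(5 + y) = -3 + 2*y*(5 + y))
-177*z(-1) = -177*(-3 + 2*(-1)² + 10*(-1)) = -177*(-3 + 2*1 - 10) = -177*(-3 + 2 - 10) = -177*(-11) = 1947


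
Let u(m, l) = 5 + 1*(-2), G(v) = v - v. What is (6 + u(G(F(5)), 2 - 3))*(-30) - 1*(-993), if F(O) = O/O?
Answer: 723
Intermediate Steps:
F(O) = 1
G(v) = 0
u(m, l) = 3 (u(m, l) = 5 - 2 = 3)
(6 + u(G(F(5)), 2 - 3))*(-30) - 1*(-993) = (6 + 3)*(-30) - 1*(-993) = 9*(-30) + 993 = -270 + 993 = 723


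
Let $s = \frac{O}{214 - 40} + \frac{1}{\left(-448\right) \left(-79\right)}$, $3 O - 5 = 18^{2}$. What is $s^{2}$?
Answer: $\frac{33898536840025}{85327932985344} \approx 0.39727$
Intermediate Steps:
$O = \frac{329}{3}$ ($O = \frac{5}{3} + \frac{18^{2}}{3} = \frac{5}{3} + \frac{1}{3} \cdot 324 = \frac{5}{3} + 108 = \frac{329}{3} \approx 109.67$)
$s = \frac{5822245}{9237312}$ ($s = \frac{329}{3 \left(214 - 40\right)} + \frac{1}{\left(-448\right) \left(-79\right)} = \frac{329}{3 \cdot 174} - - \frac{1}{35392} = \frac{329}{3} \cdot \frac{1}{174} + \frac{1}{35392} = \frac{329}{522} + \frac{1}{35392} = \frac{5822245}{9237312} \approx 0.6303$)
$s^{2} = \left(\frac{5822245}{9237312}\right)^{2} = \frac{33898536840025}{85327932985344}$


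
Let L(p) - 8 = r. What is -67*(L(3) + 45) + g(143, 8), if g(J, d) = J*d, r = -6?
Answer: -2005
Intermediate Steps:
L(p) = 2 (L(p) = 8 - 6 = 2)
-67*(L(3) + 45) + g(143, 8) = -67*(2 + 45) + 143*8 = -67*47 + 1144 = -3149 + 1144 = -2005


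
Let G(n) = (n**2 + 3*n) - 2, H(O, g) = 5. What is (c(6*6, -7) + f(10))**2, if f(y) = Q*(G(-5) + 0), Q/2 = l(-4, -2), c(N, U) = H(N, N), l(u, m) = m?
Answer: 729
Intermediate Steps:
c(N, U) = 5
G(n) = -2 + n**2 + 3*n
Q = -4 (Q = 2*(-2) = -4)
f(y) = -32 (f(y) = -4*((-2 + (-5)**2 + 3*(-5)) + 0) = -4*((-2 + 25 - 15) + 0) = -4*(8 + 0) = -4*8 = -32)
(c(6*6, -7) + f(10))**2 = (5 - 32)**2 = (-27)**2 = 729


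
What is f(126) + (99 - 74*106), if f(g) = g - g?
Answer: -7745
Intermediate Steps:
f(g) = 0
f(126) + (99 - 74*106) = 0 + (99 - 74*106) = 0 + (99 - 7844) = 0 - 7745 = -7745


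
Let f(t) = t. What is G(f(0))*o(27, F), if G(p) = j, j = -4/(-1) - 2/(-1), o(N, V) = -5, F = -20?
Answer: -30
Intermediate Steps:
j = 6 (j = -4*(-1) - 2*(-1) = 4 + 2 = 6)
G(p) = 6
G(f(0))*o(27, F) = 6*(-5) = -30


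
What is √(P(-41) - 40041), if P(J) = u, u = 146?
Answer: I*√39895 ≈ 199.74*I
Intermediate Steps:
P(J) = 146
√(P(-41) - 40041) = √(146 - 40041) = √(-39895) = I*√39895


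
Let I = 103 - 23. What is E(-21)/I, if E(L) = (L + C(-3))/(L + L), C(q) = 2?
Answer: 19/3360 ≈ 0.0056548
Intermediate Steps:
I = 80
E(L) = (2 + L)/(2*L) (E(L) = (L + 2)/(L + L) = (2 + L)/((2*L)) = (2 + L)*(1/(2*L)) = (2 + L)/(2*L))
E(-21)/I = ((½)*(2 - 21)/(-21))/80 = ((½)*(-1/21)*(-19))*(1/80) = (19/42)*(1/80) = 19/3360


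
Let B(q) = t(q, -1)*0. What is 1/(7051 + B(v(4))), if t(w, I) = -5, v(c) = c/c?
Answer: 1/7051 ≈ 0.00014182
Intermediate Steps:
v(c) = 1
B(q) = 0 (B(q) = -5*0 = 0)
1/(7051 + B(v(4))) = 1/(7051 + 0) = 1/7051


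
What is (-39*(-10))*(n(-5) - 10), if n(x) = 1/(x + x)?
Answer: -3939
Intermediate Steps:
n(x) = 1/(2*x)
(-39*(-10))*(n(-5) - 10) = (-39*(-10))*((½)/(-5) - 10) = 390*((½)*(-⅕) - 10) = 390*(-⅒ - 10) = 390*(-101/10) = -3939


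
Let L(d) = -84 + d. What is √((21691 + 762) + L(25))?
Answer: √22394 ≈ 149.65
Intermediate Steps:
√((21691 + 762) + L(25)) = √((21691 + 762) + (-84 + 25)) = √(22453 - 59) = √22394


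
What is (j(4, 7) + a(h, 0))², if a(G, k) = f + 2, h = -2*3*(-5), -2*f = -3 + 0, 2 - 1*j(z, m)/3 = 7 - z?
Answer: ¼ ≈ 0.25000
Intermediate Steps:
j(z, m) = -15 + 3*z (j(z, m) = 6 - 3*(7 - z) = 6 + (-21 + 3*z) = -15 + 3*z)
f = 3/2 (f = -(-3 + 0)/2 = -½*(-3) = 3/2 ≈ 1.5000)
h = 30 (h = -6*(-5) = 30)
a(G, k) = 7/2 (a(G, k) = 3/2 + 2 = 7/2)
(j(4, 7) + a(h, 0))² = ((-15 + 3*4) + 7/2)² = ((-15 + 12) + 7/2)² = (-3 + 7/2)² = (½)² = ¼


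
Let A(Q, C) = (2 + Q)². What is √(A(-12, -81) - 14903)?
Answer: I*√14803 ≈ 121.67*I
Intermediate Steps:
√(A(-12, -81) - 14903) = √((2 - 12)² - 14903) = √((-10)² - 14903) = √(100 - 14903) = √(-14803) = I*√14803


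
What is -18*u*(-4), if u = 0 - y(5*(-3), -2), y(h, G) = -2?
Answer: 144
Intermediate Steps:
u = 2 (u = 0 - 1*(-2) = 0 + 2 = 2)
-18*u*(-4) = -18*2*(-4) = -36*(-4) = 144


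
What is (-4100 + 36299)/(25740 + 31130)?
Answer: 32199/56870 ≈ 0.56619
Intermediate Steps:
(-4100 + 36299)/(25740 + 31130) = 32199/56870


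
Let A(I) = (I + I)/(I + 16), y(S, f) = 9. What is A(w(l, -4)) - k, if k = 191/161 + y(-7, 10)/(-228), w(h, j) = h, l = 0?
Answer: -14033/12236 ≈ -1.1469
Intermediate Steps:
A(I) = 2*I/(16 + I) (A(I) = (2*I)/(16 + I) = 2*I/(16 + I))
k = 14033/12236 (k = 191/161 + 9/(-228) = 191*(1/161) + 9*(-1/228) = 191/161 - 3/76 = 14033/12236 ≈ 1.1469)
A(w(l, -4)) - k = 2*0/(16 + 0) - 1*14033/12236 = 2*0/16 - 14033/12236 = 2*0*(1/16) - 14033/12236 = 0 - 14033/12236 = -14033/12236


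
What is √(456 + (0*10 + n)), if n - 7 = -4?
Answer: 3*√51 ≈ 21.424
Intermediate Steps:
n = 3 (n = 7 - 4 = 3)
√(456 + (0*10 + n)) = √(456 + (0*10 + 3)) = √(456 + (0 + 3)) = √(456 + 3) = √459 = 3*√51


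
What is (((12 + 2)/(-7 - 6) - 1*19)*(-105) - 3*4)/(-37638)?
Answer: -9083/163098 ≈ -0.055690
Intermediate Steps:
(((12 + 2)/(-7 - 6) - 1*19)*(-105) - 3*4)/(-37638) = ((14/(-13) - 19)*(-105) - 12)*(-1/37638) = ((14*(-1/13) - 19)*(-105) - 12)*(-1/37638) = ((-14/13 - 19)*(-105) - 12)*(-1/37638) = (-261/13*(-105) - 12)*(-1/37638) = (27405/13 - 12)*(-1/37638) = (27249/13)*(-1/37638) = -9083/163098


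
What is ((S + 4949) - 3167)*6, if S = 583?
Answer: 14190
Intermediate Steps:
((S + 4949) - 3167)*6 = ((583 + 4949) - 3167)*6 = (5532 - 3167)*6 = 2365*6 = 14190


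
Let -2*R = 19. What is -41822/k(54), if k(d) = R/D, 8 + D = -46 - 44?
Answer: -8197112/19 ≈ -4.3143e+5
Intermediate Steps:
R = -19/2 (R = -1/2*19 = -19/2 ≈ -9.5000)
D = -98 (D = -8 + (-46 - 44) = -8 - 90 = -98)
k(d) = 19/196 (k(d) = -19/2/(-98) = -19/2*(-1/98) = 19/196)
-41822/k(54) = -41822/19/196 = -41822*196/19 = -8197112/19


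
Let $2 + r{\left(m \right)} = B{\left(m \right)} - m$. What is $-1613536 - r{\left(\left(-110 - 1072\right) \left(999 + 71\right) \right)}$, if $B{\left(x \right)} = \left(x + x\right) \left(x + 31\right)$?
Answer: $-3199058999594$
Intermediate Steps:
$B{\left(x \right)} = 2 x \left(31 + x\right)$
$r{\left(m \right)} = -2 - m + 2 m \left(31 + m\right)$ ($r{\left(m \right)} = -2 + \left(2 m \left(31 + m\right) - m\right) = -2 + \left(- m + 2 m \left(31 + m\right)\right) = -2 - m + 2 m \left(31 + m\right)$)
$-1613536 - r{\left(\left(-110 - 1072\right) \left(999 + 71\right) \right)} = -1613536 - \left(-2 - \left(-110 - 1072\right) \left(999 + 71\right) + 2 \left(-110 - 1072\right) \left(999 + 71\right) \left(31 + \left(-110 - 1072\right) \left(999 + 71\right)\right)\right) = -1613536 - \left(-2 - \left(-1182\right) 1070 + 2 \left(\left(-1182\right) 1070\right) \left(31 - 1264740\right)\right) = -1613536 - \left(-2 - -1264740 + 2 \left(-1264740\right) \left(31 - 1264740\right)\right) = -1613536 - \left(-2 + 1264740 + 2 \left(-1264740\right) \left(-1264709\right)\right) = -1613536 - \left(-2 + 1264740 + 3199056121320\right) = -1613536 - 3199057386058 = -3199058999594$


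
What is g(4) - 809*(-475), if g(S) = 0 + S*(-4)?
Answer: 384259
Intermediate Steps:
g(S) = -4*S (g(S) = 0 - 4*S = -4*S)
g(4) - 809*(-475) = -4*4 - 809*(-475) = -16 + 384275 = 384259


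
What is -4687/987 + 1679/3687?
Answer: -5207932/1213023 ≈ -4.2934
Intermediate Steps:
-4687/987 + 1679/3687 = -5207932/1213023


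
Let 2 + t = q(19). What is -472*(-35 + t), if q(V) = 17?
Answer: 9440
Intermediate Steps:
t = 15 (t = -2 + 17 = 15)
-472*(-35 + t) = -472*(-35 + 15) = -472*(-20) = 9440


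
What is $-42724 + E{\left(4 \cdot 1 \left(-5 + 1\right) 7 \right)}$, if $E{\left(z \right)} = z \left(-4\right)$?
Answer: $-42276$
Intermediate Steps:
$E{\left(z \right)} = - 4 z$
$-42724 + E{\left(4 \cdot 1 \left(-5 + 1\right) 7 \right)} = -42724 - 4 \cdot 4 \cdot 1 \left(-5 + 1\right) 7 = -42724 - 4 \cdot 4 \cdot 1 \left(-4\right) 7 = -42724 - 4 \cdot 4 \left(-4\right) 7 = -42724 - 4 \left(\left(-16\right) 7\right) = -42724 - -448 = -42724 + 448 = -42276$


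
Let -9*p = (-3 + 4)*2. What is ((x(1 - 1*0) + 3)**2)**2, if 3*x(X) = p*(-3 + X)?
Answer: 52200625/531441 ≈ 98.225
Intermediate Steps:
p = -2/9 (p = -(-3 + 4)*2/9 = -2/9 ≈ -0.22222)
x(X) = 2/9 - 2*X/27 (x(X) = (-2*(-3 + X)/9)/3 = (2/3 - 2*X/9)/3 = 2/9 - 2*X/27)
((x(1 - 1*0) + 3)**2)**2 = (((2/9 - 2*(1 - 1*0)/27) + 3)**2)**2 = (((2/9 - 2*(1 + 0)/27) + 3)**2)**2 = (((2/9 - 2/27*1) + 3)**2)**2 = (((2/9 - 2/27) + 3)**2)**2 = ((4/27 + 3)**2)**2 = ((85/27)**2)**2 = (7225/729)**2 = 52200625/531441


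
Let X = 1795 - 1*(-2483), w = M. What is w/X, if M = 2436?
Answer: 406/713 ≈ 0.56942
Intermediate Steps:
w = 2436
X = 4278 (X = 1795 + 2483 = 4278)
w/X = 2436/4278 = 2436*(1/4278) = 406/713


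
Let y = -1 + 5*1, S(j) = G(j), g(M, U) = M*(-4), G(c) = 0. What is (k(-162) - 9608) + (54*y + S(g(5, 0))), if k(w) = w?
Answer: -9554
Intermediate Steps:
g(M, U) = -4*M
S(j) = 0
y = 4 (y = -1 + 5 = 4)
(k(-162) - 9608) + (54*y + S(g(5, 0))) = (-162 - 9608) + (54*4 + 0) = -9770 + (216 + 0) = -9770 + 216 = -9554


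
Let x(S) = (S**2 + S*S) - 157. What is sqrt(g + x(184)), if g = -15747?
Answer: 4*sqrt(3238) ≈ 227.61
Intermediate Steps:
x(S) = -157 + 2*S**2 (x(S) = (S**2 + S**2) - 157 = 2*S**2 - 157 = -157 + 2*S**2)
sqrt(g + x(184)) = sqrt(-15747 + (-157 + 2*184**2)) = sqrt(-15747 + (-157 + 2*33856)) = sqrt(-15747 + (-157 + 67712)) = sqrt(-15747 + 67555) = sqrt(51808) = 4*sqrt(3238)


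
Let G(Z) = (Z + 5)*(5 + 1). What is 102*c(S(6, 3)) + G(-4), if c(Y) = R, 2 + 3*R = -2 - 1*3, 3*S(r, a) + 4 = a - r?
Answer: -232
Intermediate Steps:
S(r, a) = -4/3 - r/3 + a/3 (S(r, a) = -4/3 + (a - r)/3 = -4/3 + (-r/3 + a/3) = -4/3 - r/3 + a/3)
G(Z) = 30 + 6*Z (G(Z) = (5 + Z)*6 = 30 + 6*Z)
R = -7/3 (R = -⅔ + (-2 - 1*3)/3 = -⅔ + (-2 - 3)/3 = -⅔ + (⅓)*(-5) = -⅔ - 5/3 = -7/3 ≈ -2.3333)
c(Y) = -7/3
102*c(S(6, 3)) + G(-4) = 102*(-7/3) + (30 + 6*(-4)) = -238 + (30 - 24) = -238 + 6 = -232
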